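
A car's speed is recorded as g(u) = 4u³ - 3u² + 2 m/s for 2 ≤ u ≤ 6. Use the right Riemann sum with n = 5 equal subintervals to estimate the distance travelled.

1393.6

Δu = (6 − 2)/5 = 0.8.
Right endpoints: 2.8, 3.6, 4.4, 5.2, 6.
g(2.8) = 66.288, g(3.6) = 149.744, g(4.4) = 284.656, g(5.2) = 483.312, g(6) = 758.
Sum = Δu · [g(2.8) + g(3.6) + g(4.4) + g(5.2) + g(6)].
Sum = 1393.6.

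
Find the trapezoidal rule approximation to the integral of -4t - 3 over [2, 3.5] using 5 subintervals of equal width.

-21

Δt = (3.5 − 2)/5 = 0.3.
f(2) = -11, f(2.3) = -12.2, f(2.6) = -13.4, f(2.9) = -14.6, f(3.2) = -15.8, f(3.5) = -17.
T_5 = (Δt/2)·[f(t_0) + 2f(t_1) + ... + 2f(t_{4}) + f(t_5)].
Sum = -21.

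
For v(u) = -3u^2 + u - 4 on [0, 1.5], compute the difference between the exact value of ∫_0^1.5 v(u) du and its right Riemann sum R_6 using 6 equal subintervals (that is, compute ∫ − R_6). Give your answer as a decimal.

0.703125

Exact integral: ∫_0^1.5 v(u) du = -8.25.
R_6 = -8.953125.
Error = -8.25 − (-8.953125) = 0.703125.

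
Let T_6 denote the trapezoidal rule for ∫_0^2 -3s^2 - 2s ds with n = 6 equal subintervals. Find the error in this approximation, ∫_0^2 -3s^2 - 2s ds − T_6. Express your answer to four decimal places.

Exact integral: ∫_0^2 f(s) ds = -12.
T_6 ≈ -12.111111.
Error ≈ -12 − (-12.111111) ≈ 0.1111.

0.1111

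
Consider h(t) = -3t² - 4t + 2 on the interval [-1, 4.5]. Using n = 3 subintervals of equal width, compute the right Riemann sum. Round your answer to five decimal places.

Δt = (4.5 − (-1))/3 = 11/6.
Right endpoints: 5/6, 8/3, 4.5.
h(5/6) = -41/12, h(8/3) = -30, h(4.5) = -76.75.
Sum = Δt · [h(5/6) + h(8/3) + h(4.5)].
Sum ≈ -201.97222.

-201.97222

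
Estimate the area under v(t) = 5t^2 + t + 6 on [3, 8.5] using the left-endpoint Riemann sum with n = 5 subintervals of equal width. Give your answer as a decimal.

Δt = (8.5 − 3)/5 = 1.1.
Left endpoints: 3, 4.1, 5.2, 6.3, 7.4.
v(3) = 54, v(4.1) = 94.15, v(5.2) = 146.4, v(6.3) = 210.75, v(7.4) = 287.2.
Sum = Δt · [v(3) + v(4.1) + v(5.2) + v(6.3) + v(7.4)].
Sum = 871.75.

871.75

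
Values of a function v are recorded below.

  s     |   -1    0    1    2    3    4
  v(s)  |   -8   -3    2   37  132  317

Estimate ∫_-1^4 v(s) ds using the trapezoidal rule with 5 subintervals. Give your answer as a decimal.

Δs = 1.
T_5 = (1/2)·[(-8) + 2·(-3) + 2·2 + 2·37 + 2·132 + 317] = 322.5.

322.5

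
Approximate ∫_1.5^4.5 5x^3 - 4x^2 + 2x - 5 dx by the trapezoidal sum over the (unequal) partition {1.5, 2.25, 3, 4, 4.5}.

405.76171875

Subinterval widths: 0.75, 0.75, 1, 0.5.
f(1.5) = 5.875, f(2.25) = 36.203125, f(3) = 100, f(4) = 259, f(4.5) = 378.625.
On each subinterval the trapezoid contributes (Δx_i/2)·[f(x_{i-1}) + f(x_i)].
Sum = 405.76171875.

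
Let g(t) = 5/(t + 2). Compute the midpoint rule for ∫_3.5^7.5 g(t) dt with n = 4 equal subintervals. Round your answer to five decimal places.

Δt = (7.5 − 3.5)/4 = 1.
Midpoints: 4, 5, 6, 7.
g(4) = 5/6, g(5) = 5/7, g(6) = 0.625, g(7) = 5/9.
Sum = Δt · [g(4) + g(5) + g(6) + g(7)].
Sum ≈ 2.72817.

2.72817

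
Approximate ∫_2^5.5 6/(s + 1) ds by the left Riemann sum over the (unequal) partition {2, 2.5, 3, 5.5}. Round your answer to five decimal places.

5.60714

Subinterval widths: 0.5, 0.5, 2.5.
Left endpoints: 2, 2.5, 3.
f(2) = 2, f(2.5) = 12/7, f(3) = 1.5.
Sum = Σ Δs_i · f(s_i).
Sum ≈ 5.60714.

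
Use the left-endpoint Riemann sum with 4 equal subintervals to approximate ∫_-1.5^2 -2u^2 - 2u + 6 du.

Δu = (2 − (-1.5))/4 = 0.875.
Left endpoints: -1.5, -0.625, 0.25, 1.125.
f(-1.5) = 4.5, f(-0.625) = 6.46875, f(0.25) = 5.375, f(1.125) = 1.21875.
Sum = Δu · [f(-1.5) + f(-0.625) + f(0.25) + f(1.125)].
Sum = 15.3671875.

15.3671875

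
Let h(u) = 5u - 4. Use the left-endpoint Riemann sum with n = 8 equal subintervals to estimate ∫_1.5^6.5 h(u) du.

72.1875

Δu = (6.5 − 1.5)/8 = 0.625.
Left endpoints: 1.5, 2.125, 2.75, 3.375, 4, 4.625, 5.25, 5.875.
h(1.5) = 3.5, h(2.125) = 6.625, h(2.75) = 9.75, h(3.375) = 12.875, h(4) = 16, h(4.625) = 19.125, h(5.25) = 22.25, h(5.875) = 25.375.
Sum = Δu · [h(1.5) + h(2.125) + h(2.75) + ...].
Sum = 72.1875.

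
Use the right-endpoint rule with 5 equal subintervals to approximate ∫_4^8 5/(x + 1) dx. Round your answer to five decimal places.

2.76851

Δx = (8 − 4)/5 = 0.8.
Right endpoints: 4.8, 5.6, 6.4, 7.2, 8.
f(4.8) = 25/29, f(5.6) = 25/33, f(6.4) = 25/37, f(7.2) = 25/41, f(8) = 5/9.
Sum = Δx · [f(4.8) + f(5.6) + f(6.4) + f(7.2) + f(8)].
Sum ≈ 2.76851.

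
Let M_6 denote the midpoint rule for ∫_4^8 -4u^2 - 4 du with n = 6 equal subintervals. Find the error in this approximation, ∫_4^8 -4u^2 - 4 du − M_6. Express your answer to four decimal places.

Exact integral: ∫_4^8 f(u) du ≈ -613.333333.
M_6 ≈ -612.740741.
Error ≈ -613.333333 − (-612.740741) ≈ -0.5926.

-0.5926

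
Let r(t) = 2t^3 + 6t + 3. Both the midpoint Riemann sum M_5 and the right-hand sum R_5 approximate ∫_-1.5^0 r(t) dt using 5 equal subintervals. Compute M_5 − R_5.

M_5 = -4.730625.
R_5 = -2.52.
M_5 − R_5 = -2.210625.

-2.210625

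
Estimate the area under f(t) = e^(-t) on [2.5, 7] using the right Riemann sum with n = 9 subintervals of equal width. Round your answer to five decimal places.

Δt = (7 − 2.5)/9 = 0.5.
Right endpoints: 3, 3.5, 4, 4.5, 5, 5.5, 6, 6.5, 7.
f(3) ≈ 0.04979, f(3.5) ≈ 0.03020, f(4) ≈ 0.01832, f(4.5) ≈ 0.01111, f(5) ≈ 0.00674, f(5.5) ≈ 0.00409, f(6) ≈ 0.00248, f(6.5) ≈ 0.00150, f(7) ≈ 0.00091.
Sum = Δt · [f(3) + f(3.5) + f(4) + ...].
Sum ≈ 0.06256.

0.06256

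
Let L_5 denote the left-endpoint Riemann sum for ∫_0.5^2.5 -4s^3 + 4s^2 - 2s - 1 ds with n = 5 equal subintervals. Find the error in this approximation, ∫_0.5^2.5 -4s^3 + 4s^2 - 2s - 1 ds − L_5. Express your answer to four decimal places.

Exact integral: ∫_0.5^2.5 f(s) ds ≈ -26.333333.
L_5 = -18.68.
Error ≈ -26.333333 − (-18.68) ≈ -7.6533.

-7.6533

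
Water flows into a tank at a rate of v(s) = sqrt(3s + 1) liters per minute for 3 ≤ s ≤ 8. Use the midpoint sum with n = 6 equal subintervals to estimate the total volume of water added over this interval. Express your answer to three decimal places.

20.756

Δs = (8 − 3)/6 = 5/6.
Midpoints: 41/12, 4.25, 61/12, 71/12, 6.75, 91/12.
v(41/12) ≈ 3.354, v(4.25) ≈ 3.708, v(61/12) ≈ 4.031, v(71/12) ≈ 4.330, v(6.75) ≈ 4.610, v(91/12) ≈ 4.873.
Sum = Δs · [v(41/12) + v(4.25) + v(61/12) + ...].
Sum ≈ 20.756.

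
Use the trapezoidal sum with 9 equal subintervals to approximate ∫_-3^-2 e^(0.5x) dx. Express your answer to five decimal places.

Δx = (-2 − (-3))/9 = 1/9.
f(-3) ≈ 0.22313, f(-26/9) ≈ 0.23588, f(-25/9) ≈ 0.24935, f(-8/3) ≈ 0.26360, f(-23/9) ≈ 0.27866, f(-22/9) ≈ 0.29457, f(-7/3) ≈ 0.31140, f(-20/9) ≈ 0.32919, f(-19/9) ≈ 0.34800, f(-2) ≈ 0.36788.
T_9 = (Δx/2)·[f(x_0) + 2f(x_1) + ... + 2f(x_{8}) + f(x_9)].
Sum ≈ 0.28957.

0.28957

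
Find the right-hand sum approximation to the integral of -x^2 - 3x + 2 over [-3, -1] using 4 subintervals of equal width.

Δx = (-1 − (-3))/4 = 0.5.
Right endpoints: -2.5, -2, -1.5, -1.
f(-2.5) = 3.25, f(-2) = 4, f(-1.5) = 4.25, f(-1) = 4.
Sum = Δx · [f(-2.5) + f(-2) + f(-1.5) + f(-1)].
Sum = 7.75.

7.75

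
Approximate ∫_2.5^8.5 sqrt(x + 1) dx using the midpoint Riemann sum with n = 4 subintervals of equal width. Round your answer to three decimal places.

15.165

Δx = (8.5 − 2.5)/4 = 1.5.
Midpoints: 3.25, 4.75, 6.25, 7.75.
f(3.25) ≈ 2.062, f(4.75) ≈ 2.398, f(6.25) ≈ 2.693, f(7.75) ≈ 2.958.
Sum = Δx · [f(3.25) + f(4.75) + f(6.25) + f(7.75)].
Sum ≈ 15.165.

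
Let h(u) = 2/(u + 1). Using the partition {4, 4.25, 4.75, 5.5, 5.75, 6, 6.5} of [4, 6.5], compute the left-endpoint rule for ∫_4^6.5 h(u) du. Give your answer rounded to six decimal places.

0.845200

Subinterval widths: 0.25, 0.5, 0.75, 0.25, 0.25, 0.5.
Left endpoints: 4, 4.25, 4.75, 5.5, 5.75, 6.
h(4) = 0.4, h(4.25) = 8/21, h(4.75) = 8/23, h(5.5) = 4/13, h(5.75) = 8/27, h(6) = 2/7.
Sum = Σ Δu_i · h(u_i).
Sum ≈ 0.845200.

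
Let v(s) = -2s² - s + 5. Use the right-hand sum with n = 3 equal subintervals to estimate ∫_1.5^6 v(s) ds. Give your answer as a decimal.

-193.5

Δs = (6 − 1.5)/3 = 1.5.
Right endpoints: 3, 4.5, 6.
v(3) = -16, v(4.5) = -40, v(6) = -73.
Sum = Δs · [v(3) + v(4.5) + v(6)].
Sum = -193.5.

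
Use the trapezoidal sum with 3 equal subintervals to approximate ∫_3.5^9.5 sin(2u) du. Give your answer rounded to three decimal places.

Δu = (9.5 − 3.5)/3 = 2.
f(3.5) ≈ 0.657, f(5.5) ≈ -1.000, f(7.5) ≈ 0.650, f(9.5) ≈ 0.150.
T_3 = (Δu/2)·[f(u_0) + 2f(u_1) + 2f(u_2) + f(u_3)].
Sum ≈ 0.107.

0.107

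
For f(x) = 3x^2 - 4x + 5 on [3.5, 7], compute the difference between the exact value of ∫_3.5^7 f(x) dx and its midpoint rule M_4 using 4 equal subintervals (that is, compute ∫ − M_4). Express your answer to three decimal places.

0.670

Exact integral: ∫_3.5^7 f(x) dx = 244.125.
M_4 ≈ 243.45508.
Error ≈ 244.125 − 243.45508 ≈ 0.670.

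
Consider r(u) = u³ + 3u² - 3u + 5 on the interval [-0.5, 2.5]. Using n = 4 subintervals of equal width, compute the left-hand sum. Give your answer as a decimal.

Δu = (2.5 − (-0.5))/4 = 0.75.
Left endpoints: -0.5, 0.25, 1, 1.75.
r(-0.5) = 7.125, r(0.25) = 4.453125, r(1) = 6, r(1.75) = 14.296875.
Sum = Δu · [r(-0.5) + r(0.25) + r(1) + r(1.75)].
Sum = 23.90625.

23.90625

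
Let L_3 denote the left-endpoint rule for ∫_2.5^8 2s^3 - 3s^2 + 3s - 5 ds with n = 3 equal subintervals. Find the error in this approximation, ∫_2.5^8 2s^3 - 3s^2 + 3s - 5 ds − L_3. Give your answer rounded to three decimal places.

Exact integral: ∫_2.5^8 f(s) ds = 1591.21875.
L_3 ≈ 912.69444.
Error ≈ 1591.21875 − 912.69444 ≈ 678.524.

678.524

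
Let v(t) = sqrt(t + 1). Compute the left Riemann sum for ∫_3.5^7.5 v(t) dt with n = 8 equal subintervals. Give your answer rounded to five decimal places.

Δt = (7.5 − 3.5)/8 = 0.5.
Left endpoints: 3.5, 4, 4.5, 5, 5.5, 6, 6.5, 7.
v(3.5) ≈ 2.12132, v(4) ≈ 2.23607, v(4.5) ≈ 2.34521, v(5) ≈ 2.44949, v(5.5) ≈ 2.54951, v(6) ≈ 2.64575, v(6.5) ≈ 2.73861, v(7) ≈ 2.82843.
Sum = Δt · [v(3.5) + v(4) + v(4.5) + ...].
Sum ≈ 9.95719.

9.95719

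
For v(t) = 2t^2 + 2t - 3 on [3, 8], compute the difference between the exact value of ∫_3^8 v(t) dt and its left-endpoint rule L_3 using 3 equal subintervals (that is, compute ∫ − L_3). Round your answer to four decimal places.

95.3704

Exact integral: ∫_3^8 v(t) dt ≈ 363.333333.
L_3 ≈ 267.962963.
Error ≈ 363.333333 − 267.962963 ≈ 95.3704.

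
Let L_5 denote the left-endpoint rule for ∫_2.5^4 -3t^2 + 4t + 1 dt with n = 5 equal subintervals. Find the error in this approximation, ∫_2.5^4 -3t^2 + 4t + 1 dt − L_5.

Exact integral: ∫_2.5^4 f(t) dt = -27.375.
L_5 = -23.955.
Error = -27.375 − (-23.955) = -3.42.

-3.42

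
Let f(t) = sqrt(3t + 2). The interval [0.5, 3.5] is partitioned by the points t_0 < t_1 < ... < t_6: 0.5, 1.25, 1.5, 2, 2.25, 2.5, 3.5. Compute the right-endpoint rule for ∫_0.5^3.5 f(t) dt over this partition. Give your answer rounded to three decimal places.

Subinterval widths: 0.75, 0.25, 0.5, 0.25, 0.25, 1.
Right endpoints: 1.25, 1.5, 2, 2.25, 2.5, 3.5.
f(1.25) ≈ 2.398, f(1.5) ≈ 2.550, f(2) ≈ 2.828, f(2.25) ≈ 2.958, f(2.5) ≈ 3.082, f(3.5) ≈ 3.536.
Sum = Σ Δt_i · f(t_i).
Sum ≈ 8.896.

8.896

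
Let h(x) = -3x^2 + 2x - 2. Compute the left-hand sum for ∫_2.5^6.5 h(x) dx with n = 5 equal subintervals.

-192.28

Δx = (6.5 − 2.5)/5 = 0.8.
Left endpoints: 2.5, 3.3, 4.1, 4.9, 5.7.
h(2.5) = -15.75, h(3.3) = -28.07, h(4.1) = -44.23, h(4.9) = -64.23, h(5.7) = -88.07.
Sum = Δx · [h(2.5) + h(3.3) + h(4.1) + h(4.9) + h(5.7)].
Sum = -192.28.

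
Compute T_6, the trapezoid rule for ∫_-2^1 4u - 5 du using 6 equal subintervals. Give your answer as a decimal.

-21

Δu = (1 − (-2))/6 = 0.5.
f(-2) = -13, f(-1.5) = -11, f(-1) = -9, f(-0.5) = -7, f(0) = -5, f(0.5) = -3, f(1) = -1.
T_6 = (Δu/2)·[f(u_0) + 2f(u_1) + ... + 2f(u_{5}) + f(u_6)].
Sum = -21.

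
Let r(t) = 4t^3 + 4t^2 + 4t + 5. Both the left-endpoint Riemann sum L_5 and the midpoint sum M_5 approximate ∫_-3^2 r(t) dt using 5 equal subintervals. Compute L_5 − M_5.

L_5 = -75.
M_5 = -2.5.
L_5 − M_5 = -72.5.

-72.5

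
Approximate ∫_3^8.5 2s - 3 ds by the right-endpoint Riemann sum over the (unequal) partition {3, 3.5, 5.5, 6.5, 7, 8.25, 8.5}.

Subinterval widths: 0.5, 2, 1, 0.5, 1.25, 0.25.
Right endpoints: 3.5, 5.5, 6.5, 7, 8.25, 8.5.
f(3.5) = 4, f(5.5) = 8, f(6.5) = 10, f(7) = 11, f(8.25) = 13.5, f(8.5) = 14.
Sum = Σ Δs_i · f(s_i).
Sum = 53.875.

53.875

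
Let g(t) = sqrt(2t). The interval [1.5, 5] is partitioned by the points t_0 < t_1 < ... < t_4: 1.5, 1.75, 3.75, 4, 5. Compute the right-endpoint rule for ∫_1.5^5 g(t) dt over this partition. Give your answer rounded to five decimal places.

Subinterval widths: 0.25, 2, 0.25, 1.
Right endpoints: 1.75, 3.75, 4, 5.
g(1.75) ≈ 1.87083, g(3.75) ≈ 2.73861, g(4) ≈ 2.82843, g(5) ≈ 3.16228.
Sum = Σ Δt_i · g(t_i).
Sum ≈ 9.81432.

9.81432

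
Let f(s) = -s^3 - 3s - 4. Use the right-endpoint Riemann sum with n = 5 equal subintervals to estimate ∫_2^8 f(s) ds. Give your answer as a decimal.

Δs = (8 − 2)/5 = 1.2.
Right endpoints: 3.2, 4.4, 5.6, 6.8, 8.
f(3.2) = -46.368, f(4.4) = -102.384, f(5.6) = -196.416, f(6.8) = -338.832, f(8) = -540.
Sum = Δs · [f(3.2) + f(4.4) + f(5.6) + f(6.8) + f(8)].
Sum = -1468.8.

-1468.8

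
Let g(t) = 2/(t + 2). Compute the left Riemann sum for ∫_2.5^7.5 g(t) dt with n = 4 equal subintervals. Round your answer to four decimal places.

Δt = (7.5 − 2.5)/4 = 1.25.
Left endpoints: 2.5, 3.75, 5, 6.25.
g(2.5) = 4/9, g(3.75) = 8/23, g(5) = 2/7, g(6.25) = 8/33.
Sum = Δt · [g(2.5) + g(3.75) + g(5) + g(6.25)].
Sum ≈ 1.6505.

1.6505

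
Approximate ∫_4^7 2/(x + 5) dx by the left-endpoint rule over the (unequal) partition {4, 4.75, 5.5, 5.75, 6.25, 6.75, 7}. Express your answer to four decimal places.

0.5926

Subinterval widths: 0.75, 0.75, 0.25, 0.5, 0.5, 0.25.
Left endpoints: 4, 4.75, 5.5, 5.75, 6.25, 6.75.
f(4) = 2/9, f(4.75) = 8/39, f(5.5) = 4/21, f(5.75) = 8/43, f(6.25) = 8/45, f(6.75) = 8/47.
Sum = Σ Δx_i · f(x_i).
Sum ≈ 0.5926.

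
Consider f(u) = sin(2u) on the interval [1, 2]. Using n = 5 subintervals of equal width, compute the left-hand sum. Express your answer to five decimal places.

0.28377

Δu = (2 − 1)/5 = 0.2.
Left endpoints: 1, 1.2, 1.4, 1.6, 1.8.
f(1) ≈ 0.90930, f(1.2) ≈ 0.67546, f(1.4) ≈ 0.33499, f(1.6) ≈ -0.05837, f(1.8) ≈ -0.44252.
Sum = Δu · [f(1) + f(1.2) + f(1.4) + f(1.6) + f(1.8)].
Sum ≈ 0.28377.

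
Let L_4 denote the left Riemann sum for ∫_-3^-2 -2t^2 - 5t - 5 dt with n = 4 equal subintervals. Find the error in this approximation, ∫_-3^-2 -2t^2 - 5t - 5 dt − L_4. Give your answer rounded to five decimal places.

Exact integral: ∫_-3^-2 f(t) dt ≈ -5.1666667.
L_4 = -5.8125.
Error ≈ -5.1666667 − (-5.8125) ≈ 0.64583.

0.64583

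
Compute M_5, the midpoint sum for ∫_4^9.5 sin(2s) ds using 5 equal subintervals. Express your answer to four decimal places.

-0.7000

Δs = (9.5 − 4)/5 = 1.1.
Midpoints: 4.55, 5.65, 6.75, 7.85, 8.95.
f(4.55) ≈ 0.3191, f(5.65) ≈ -0.9540, f(6.75) ≈ 0.8038, f(7.85) ≈ 0.0080, f(8.95) ≈ -0.8132.
Sum = Δs · [f(4.55) + f(5.65) + f(6.75) + f(7.85) + f(8.95)].
Sum ≈ -0.7000.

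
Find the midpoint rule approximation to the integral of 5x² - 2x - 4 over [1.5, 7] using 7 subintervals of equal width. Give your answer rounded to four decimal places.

495.8769

Δx = (7 − 1.5)/7 = 11/14.
Midpoints: 53/28, 75/28, 97/28, 4.25, 141/28, 163/28, 185/28.
f(53/28) = 7941/784, f(75/28) = 20789/784, f(97/28) = 38477/784, f(4.25) = 77.8125, f(141/28) = 88373/784, f(163/28) = 120581/784, f(185/28) = 157629/784.
Sum = Δx · [f(53/28) + f(75/28) + f(97/28) + ...].
Sum ≈ 495.8769.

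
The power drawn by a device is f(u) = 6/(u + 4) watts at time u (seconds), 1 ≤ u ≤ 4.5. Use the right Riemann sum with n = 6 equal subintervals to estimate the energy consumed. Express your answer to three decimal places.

3.044

Δu = (4.5 − 1)/6 = 7/12.
Right endpoints: 19/12, 13/6, 2.75, 10/3, 47/12, 4.5.
f(19/12) = 72/67, f(13/6) = 36/37, f(2.75) = 8/9, f(10/3) = 9/11, f(47/12) = 72/95, f(4.5) = 12/17.
Sum = Δu · [f(19/12) + f(13/6) + f(2.75) + ...].
Sum ≈ 3.044.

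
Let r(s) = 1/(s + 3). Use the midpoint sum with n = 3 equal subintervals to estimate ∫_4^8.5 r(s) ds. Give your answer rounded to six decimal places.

Δs = (8.5 − 4)/3 = 1.5.
Midpoints: 4.75, 6.25, 7.75.
r(4.75) = 4/31, r(6.25) = 4/37, r(7.75) = 4/43.
Sum = Δs · [r(4.75) + r(6.25) + r(7.75)].
Sum ≈ 0.495245.

0.495245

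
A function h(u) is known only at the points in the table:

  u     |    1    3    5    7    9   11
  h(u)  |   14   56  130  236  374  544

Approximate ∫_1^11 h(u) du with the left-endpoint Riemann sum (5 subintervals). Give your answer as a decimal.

Δu = 2.
Sum = 2·[14 + 56 + 130 + 236 + 374] = 1620.

1620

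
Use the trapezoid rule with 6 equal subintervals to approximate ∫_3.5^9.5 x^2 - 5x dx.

Δx = (9.5 − 3.5)/6 = 1.
f(3.5) = -5.25, f(4.5) = -2.25, f(5.5) = 2.75, f(6.5) = 9.75, f(7.5) = 18.75, f(8.5) = 29.75, f(9.5) = 42.75.
T_6 = (Δx/2)·[f(x_0) + 2f(x_1) + ... + 2f(x_{5}) + f(x_6)].
Sum = 77.5.

77.5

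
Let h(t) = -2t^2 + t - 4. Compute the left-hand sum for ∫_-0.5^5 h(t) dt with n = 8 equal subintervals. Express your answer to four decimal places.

-78.7832

Δt = (5 − (-0.5))/8 = 0.6875.
Left endpoints: -0.5, 0.1875, 0.875, 1.5625, 2.25, 2.9375, 3.625, 4.3125.
h(-0.5) = -5, h(0.1875) = -3.8828125, h(0.875) = -4.65625, h(1.5625) = -7.3203125, h(2.25) = -11.875, h(2.9375) = -18.3203125, h(3.625) = -26.65625, h(4.3125) = -36.8828125.
Sum = Δt · [h(-0.5) + h(0.1875) + h(0.875) + ...].
Sum ≈ -78.7832.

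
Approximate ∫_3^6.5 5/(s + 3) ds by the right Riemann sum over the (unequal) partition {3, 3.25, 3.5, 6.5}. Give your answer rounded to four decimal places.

1.9713

Subinterval widths: 0.25, 0.25, 3.
Right endpoints: 3.25, 3.5, 6.5.
f(3.25) = 0.8, f(3.5) = 10/13, f(6.5) = 10/19.
Sum = Σ Δs_i · f(s_i).
Sum ≈ 1.9713.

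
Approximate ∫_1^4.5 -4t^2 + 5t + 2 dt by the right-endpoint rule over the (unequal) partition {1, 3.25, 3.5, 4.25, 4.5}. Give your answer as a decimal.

Subinterval widths: 2.25, 0.25, 0.75, 0.25.
Right endpoints: 3.25, 3.5, 4.25, 4.5.
f(3.25) = -24, f(3.5) = -29.5, f(4.25) = -49, f(4.5) = -56.5.
Sum = Σ Δt_i · f(t_i).
Sum = -112.25.

-112.25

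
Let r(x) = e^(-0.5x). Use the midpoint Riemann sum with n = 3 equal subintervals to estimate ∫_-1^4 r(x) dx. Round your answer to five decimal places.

Δx = (4 − (-1))/3 = 5/3.
Midpoints: -1/6, 1.5, 19/6.
r(-1/6) ≈ 1.08690, r(1.5) ≈ 0.47237, r(19/6) ≈ 0.20529.
Sum = Δx · [r(-1/6) + r(1.5) + r(19/6)].
Sum ≈ 2.94093.

2.94093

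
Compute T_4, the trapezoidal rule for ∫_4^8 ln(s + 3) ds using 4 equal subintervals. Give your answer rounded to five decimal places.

Δs = (8 − 4)/4 = 1.
f(4) ≈ 1.94591, f(5) ≈ 2.07944, f(6) ≈ 2.19722, f(7) ≈ 2.30259, f(8) ≈ 2.39790.
T_4 = (Δs/2)·[f(s_0) + 2f(s_1) + 2f(s_2) + 2f(s_3) + f(s_4)].
Sum ≈ 8.75115.

8.75115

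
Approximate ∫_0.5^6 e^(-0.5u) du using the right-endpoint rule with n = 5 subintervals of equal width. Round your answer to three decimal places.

1.094

Δu = (6 − 0.5)/5 = 1.1.
Right endpoints: 1.6, 2.7, 3.8, 4.9, 6.
f(1.6) ≈ 0.449, f(2.7) ≈ 0.259, f(3.8) ≈ 0.150, f(4.9) ≈ 0.086, f(6) ≈ 0.050.
Sum = Δu · [f(1.6) + f(2.7) + f(3.8) + f(4.9) + f(6)].
Sum ≈ 1.094.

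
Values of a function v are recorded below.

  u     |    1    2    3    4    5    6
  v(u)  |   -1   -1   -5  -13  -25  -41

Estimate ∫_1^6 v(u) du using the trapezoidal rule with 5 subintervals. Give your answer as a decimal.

-65

Δu = 1.
T_5 = (1/2)·[(-1) + 2·(-1) + 2·(-5) + 2·(-13) + 2·(-25) + (-41)] = -65.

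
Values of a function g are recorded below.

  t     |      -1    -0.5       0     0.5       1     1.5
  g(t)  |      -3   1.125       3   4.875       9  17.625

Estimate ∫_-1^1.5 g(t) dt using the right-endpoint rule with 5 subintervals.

17.8125

Δt = 0.5.
Sum = 0.5·[1.125 + 3 + 4.875 + 9 + 17.625] = 17.8125.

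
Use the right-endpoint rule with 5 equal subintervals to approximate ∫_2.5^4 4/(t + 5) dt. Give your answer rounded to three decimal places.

Δt = (4 − 2.5)/5 = 0.3.
Right endpoints: 2.8, 3.1, 3.4, 3.7, 4.
f(2.8) = 20/39, f(3.1) = 40/81, f(3.4) = 10/21, f(3.7) = 40/87, f(4) = 4/9.
Sum = Δt · [f(2.8) + f(3.1) + f(3.4) + f(3.7) + f(4)].
Sum ≈ 0.716.

0.716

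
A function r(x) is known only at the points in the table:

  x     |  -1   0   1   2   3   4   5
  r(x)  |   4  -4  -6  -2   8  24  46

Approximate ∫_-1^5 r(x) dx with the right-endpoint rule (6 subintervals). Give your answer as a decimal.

66

Δx = 1.
Sum = 1·[(-4) + (-6) + (-2) + 8 + 24 + 46] = 66.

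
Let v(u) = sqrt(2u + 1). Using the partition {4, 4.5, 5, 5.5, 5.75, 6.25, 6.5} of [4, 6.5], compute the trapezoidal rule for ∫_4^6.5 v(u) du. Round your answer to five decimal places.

8.45986

Subinterval widths: 0.5, 0.5, 0.5, 0.25, 0.5, 0.25.
v(4) ≈ 3.00000, v(4.5) ≈ 3.16228, v(5) ≈ 3.31662, v(5.5) ≈ 3.46410, v(5.75) ≈ 3.53553, v(6.25) ≈ 3.67423, v(6.5) ≈ 3.74166.
On each subinterval the trapezoid contributes (Δu_i/2)·[v(u_{i-1}) + v(u_i)].
Sum ≈ 8.45986.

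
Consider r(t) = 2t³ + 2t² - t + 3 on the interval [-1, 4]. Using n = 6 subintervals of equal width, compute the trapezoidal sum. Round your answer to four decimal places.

Δt = (4 − (-1))/6 = 5/6.
r(-1) = 4, r(-1/6) = 347/108, r(2/3) = 103/27, r(1.5) = 12.75, r(7/3) = 998/27, r(19/6) = 9007/108, r(4) = 159.
T_6 = (Δt/2)·[r(t_0) + 2r(t_1) + ... + 2r(t_{5}) + r(t_6)].
Sum ≈ 184.6991.

184.6991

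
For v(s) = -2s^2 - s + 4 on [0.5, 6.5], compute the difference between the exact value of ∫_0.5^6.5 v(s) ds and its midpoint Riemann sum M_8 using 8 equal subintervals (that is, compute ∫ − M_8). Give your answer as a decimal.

-0.5625

Exact integral: ∫_0.5^6.5 v(s) ds = -180.
M_8 = -179.4375.
Error = -180 − (-179.4375) = -0.5625.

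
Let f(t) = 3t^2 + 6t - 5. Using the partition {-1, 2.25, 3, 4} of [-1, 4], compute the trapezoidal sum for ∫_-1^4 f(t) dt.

Subinterval widths: 3.25, 0.75, 1.
f(-1) = -8, f(2.25) = 23.6875, f(3) = 40, f(4) = 67.
On each subinterval the trapezoid contributes (Δt_i/2)·[f(t_{i-1}) + f(t_i)].
Sum = 102.875.

102.875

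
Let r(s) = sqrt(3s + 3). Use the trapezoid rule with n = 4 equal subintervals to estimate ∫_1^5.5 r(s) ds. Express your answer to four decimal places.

15.8410

Δs = (5.5 − 1)/4 = 1.125.
r(1) ≈ 2.4495, r(2.125) ≈ 3.0619, r(3.25) ≈ 3.5707, r(4.375) ≈ 4.0156, r(5.5) ≈ 4.4159.
T_4 = (Δs/2)·[r(s_0) + 2r(s_1) + 2r(s_2) + 2r(s_3) + r(s_4)].
Sum ≈ 15.8410.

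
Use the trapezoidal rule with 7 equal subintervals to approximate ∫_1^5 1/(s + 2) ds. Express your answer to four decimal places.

0.8498

Δs = (5 − 1)/7 = 4/7.
f(1) = 1/3, f(11/7) = 0.28, f(15/7) = 7/29, f(19/7) = 7/33, f(23/7) = 7/37, f(27/7) = 7/41, f(31/7) = 7/45, f(5) = 1/7.
T_7 = (Δs/2)·[f(s_0) + 2f(s_1) + ... + 2f(s_{6}) + f(s_7)].
Sum ≈ 0.8498.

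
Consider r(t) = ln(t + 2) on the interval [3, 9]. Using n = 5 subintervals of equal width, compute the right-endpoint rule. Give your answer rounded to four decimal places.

12.7897

Δt = (9 − 3)/5 = 1.2.
Right endpoints: 4.2, 5.4, 6.6, 7.8, 9.
r(4.2) ≈ 1.8245, r(5.4) ≈ 2.0015, r(6.6) ≈ 2.1518, r(7.8) ≈ 2.2824, r(9) ≈ 2.3979.
Sum = Δt · [r(4.2) + r(5.4) + r(6.6) + r(7.8) + r(9)].
Sum ≈ 12.7897.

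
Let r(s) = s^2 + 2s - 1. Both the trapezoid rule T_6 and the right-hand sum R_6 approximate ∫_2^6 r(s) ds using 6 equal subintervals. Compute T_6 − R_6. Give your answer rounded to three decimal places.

T_6 ≈ 97.62963.
R_6 ≈ 110.96296.
T_6 − R_6 ≈ -13.333.

-13.333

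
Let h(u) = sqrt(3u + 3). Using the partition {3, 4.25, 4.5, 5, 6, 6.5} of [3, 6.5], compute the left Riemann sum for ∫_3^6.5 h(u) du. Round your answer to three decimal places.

Subinterval widths: 1.25, 0.25, 0.5, 1, 0.5.
Left endpoints: 3, 4.25, 4.5, 5, 6.
h(3) ≈ 3.464, h(4.25) ≈ 3.969, h(4.5) ≈ 4.062, h(5) ≈ 4.243, h(6) ≈ 4.583.
Sum = Σ Δu_i · h(u_i).
Sum ≈ 13.887.

13.887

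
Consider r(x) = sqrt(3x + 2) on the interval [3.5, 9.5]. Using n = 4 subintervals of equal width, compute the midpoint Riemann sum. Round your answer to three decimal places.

27.625

Δx = (9.5 − 3.5)/4 = 1.5.
Midpoints: 4.25, 5.75, 7.25, 8.75.
r(4.25) ≈ 3.841, r(5.75) ≈ 4.387, r(7.25) ≈ 4.873, r(8.75) ≈ 5.315.
Sum = Δx · [r(4.25) + r(5.75) + r(7.25) + r(8.75)].
Sum ≈ 27.625.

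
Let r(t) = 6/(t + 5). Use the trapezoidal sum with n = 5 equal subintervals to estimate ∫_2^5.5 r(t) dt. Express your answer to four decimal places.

Δt = (5.5 − 2)/5 = 0.7.
r(2) = 6/7, r(2.7) = 60/77, r(3.4) = 5/7, r(4.1) = 60/91, r(4.8) = 30/49, r(5.5) = 4/7.
T_5 = (Δt/2)·[r(t_0) + 2r(t_1) + ... + 2r(t_{4}) + r(t_5)].
Sum ≈ 2.4356.

2.4356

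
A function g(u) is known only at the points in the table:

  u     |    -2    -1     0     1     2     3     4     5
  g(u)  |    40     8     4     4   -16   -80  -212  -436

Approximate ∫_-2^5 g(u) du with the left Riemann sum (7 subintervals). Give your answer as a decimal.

-252

Δu = 1.
Sum = 1·[40 + 8 + 4 + 4 + (-16) + (-80) + (-212)] = -252.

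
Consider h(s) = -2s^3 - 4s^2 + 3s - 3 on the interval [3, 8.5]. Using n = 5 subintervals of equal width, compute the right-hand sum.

Δs = (8.5 − 3)/5 = 1.1.
Right endpoints: 4.1, 5.2, 6.3, 7.4, 8.5.
h(4.1) = -195.782, h(5.2) = -376.776, h(6.3) = -642.954, h(7.4) = -1010.288, h(8.5) = -1494.75.
Sum = Δs · [h(4.1) + h(5.2) + h(6.3) + h(7.4) + h(8.5)].
Sum = -4092.605.

-4092.605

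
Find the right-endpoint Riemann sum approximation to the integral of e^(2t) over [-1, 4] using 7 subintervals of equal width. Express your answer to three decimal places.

2800.239

Δt = (4 − (-1))/7 = 5/7.
Right endpoints: -2/7, 3/7, 8/7, 13/7, 18/7, 23/7, 4.
f(-2/7) ≈ 0.565, f(3/7) ≈ 2.356, f(8/7) ≈ 9.833, f(13/7) ≈ 41.029, f(18/7) ≈ 171.204, f(23/7) ≈ 714.390, f(4) ≈ 2980.958.
Sum = Δt · [f(-2/7) + f(3/7) + f(8/7) + ...].
Sum ≈ 2800.239.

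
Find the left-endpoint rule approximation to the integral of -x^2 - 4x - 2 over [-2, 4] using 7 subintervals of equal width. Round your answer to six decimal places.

Δx = (4 − (-2))/7 = 6/7.
Left endpoints: -2, -8/7, -2/7, 4/7, 10/7, 16/7, 22/7.
f(-2) = 2, f(-8/7) = 62/49, f(-2/7) = -46/49, f(4/7) = -226/49, f(10/7) = -478/49, f(16/7) = -802/49, f(22/7) = -1198/49.
Sum = Δx · [f(-2) + f(-8/7) + f(-2/7) + ...].
Sum ≈ -45.306122.

-45.306122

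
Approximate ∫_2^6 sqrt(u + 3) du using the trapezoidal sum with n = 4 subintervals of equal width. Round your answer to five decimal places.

10.54170

Δu = (6 − 2)/4 = 1.
f(2) ≈ 2.23607, f(3) ≈ 2.44949, f(4) ≈ 2.64575, f(5) ≈ 2.82843, f(6) ≈ 3.00000.
T_4 = (Δu/2)·[f(u_0) + 2f(u_1) + 2f(u_2) + 2f(u_3) + f(u_4)].
Sum ≈ 10.54170.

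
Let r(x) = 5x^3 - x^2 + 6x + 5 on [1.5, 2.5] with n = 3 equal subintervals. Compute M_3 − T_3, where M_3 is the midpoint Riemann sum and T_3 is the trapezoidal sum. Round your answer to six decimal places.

M_3 ≈ 55.14814815.
T_3 ≈ 55.95370370.
M_3 − T_3 ≈ -0.805556.

-0.805556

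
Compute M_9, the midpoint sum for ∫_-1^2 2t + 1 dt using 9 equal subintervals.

6

Δt = (2 − (-1))/9 = 1/3.
Midpoints: -5/6, -0.5, -1/6, 1/6, 0.5, 5/6, 7/6, 1.5, 11/6.
f(-5/6) = -2/3, f(-0.5) = 0, f(-1/6) = 2/3, f(1/6) = 4/3, f(0.5) = 2, f(5/6) = 8/3, f(7/6) = 10/3, f(1.5) = 4, f(11/6) = 14/3.
Sum = Δt · [f(-5/6) + f(-0.5) + f(-1/6) + ...].
Sum = 6.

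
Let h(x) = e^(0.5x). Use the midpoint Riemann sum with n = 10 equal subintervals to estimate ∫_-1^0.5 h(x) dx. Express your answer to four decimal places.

Δx = (0.5 − (-1))/10 = 0.15.
Midpoints: -0.925, -0.775, -0.625, -0.475, -0.325, -0.175, -0.025, 0.125, 0.275, 0.425.
h(-0.925) ≈ 0.6297, h(-0.775) ≈ 0.6788, h(-0.625) ≈ 0.7316, h(-0.475) ≈ 0.7886, h(-0.325) ≈ 0.8500, h(-0.175) ≈ 0.9162, h(-0.025) ≈ 0.9876, h(0.125) ≈ 1.0645, h(0.275) ≈ 1.1474, h(0.425) ≈ 1.2368.
Sum = Δx · [h(-0.925) + h(-0.775) + h(-0.625) + ...].
Sum ≈ 1.3547.

1.3547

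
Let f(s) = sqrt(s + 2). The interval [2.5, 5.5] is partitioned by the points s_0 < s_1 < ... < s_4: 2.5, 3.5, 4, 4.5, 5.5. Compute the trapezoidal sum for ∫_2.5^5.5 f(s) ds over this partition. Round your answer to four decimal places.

7.3257

Subinterval widths: 1, 0.5, 0.5, 1.
f(2.5) ≈ 2.1213, f(3.5) ≈ 2.3452, f(4) ≈ 2.4495, f(4.5) ≈ 2.5495, f(5.5) ≈ 2.7386.
On each subinterval the trapezoid contributes (Δs_i/2)·[f(s_{i-1}) + f(s_i)].
Sum ≈ 7.3257.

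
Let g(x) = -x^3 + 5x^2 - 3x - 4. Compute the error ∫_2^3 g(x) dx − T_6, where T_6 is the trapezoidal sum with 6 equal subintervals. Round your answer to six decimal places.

0.011574

Exact integral: ∫_2^3 g(x) dx ≈ 3.91666667.
T_6 ≈ 3.90509259.
Error ≈ 3.91666667 − 3.90509259 ≈ 0.011574.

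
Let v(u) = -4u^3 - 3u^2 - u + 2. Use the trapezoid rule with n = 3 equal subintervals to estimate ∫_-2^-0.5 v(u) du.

13.6875

Δu = (-0.5 − (-2))/3 = 0.5.
v(-2) = 24, v(-1.5) = 10.25, v(-1) = 4, v(-0.5) = 2.25.
T_3 = (Δu/2)·[v(u_0) + 2v(u_1) + 2v(u_2) + v(u_3)].
Sum = 13.6875.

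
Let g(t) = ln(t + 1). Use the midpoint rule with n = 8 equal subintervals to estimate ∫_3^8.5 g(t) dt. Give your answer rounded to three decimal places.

10.345

Δt = (8.5 − 3)/8 = 0.6875.
Midpoints: 3.34375, 4.03125, 4.71875, 5.40625, 6.09375, 6.78125, 7.46875, 8.15625.
g(3.34375) ≈ 1.469, g(4.03125) ≈ 1.616, g(4.71875) ≈ 1.744, g(5.40625) ≈ 1.857, g(6.09375) ≈ 1.959, g(6.78125) ≈ 2.052, g(7.46875) ≈ 2.136, g(8.15625) ≈ 2.214.
Sum = Δt · [g(3.34375) + g(4.03125) + g(4.71875) + ...].
Sum ≈ 10.345.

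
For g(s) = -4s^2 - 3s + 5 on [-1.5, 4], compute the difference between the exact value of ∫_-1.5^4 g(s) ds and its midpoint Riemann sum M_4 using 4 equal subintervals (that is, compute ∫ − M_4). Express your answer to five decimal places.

Exact integral: ∫_-1.5^4 g(s) ds ≈ -82.9583333.
M_4 = -79.4921875.
Error ≈ -82.9583333 − (-79.4921875) ≈ -3.46615.

-3.46615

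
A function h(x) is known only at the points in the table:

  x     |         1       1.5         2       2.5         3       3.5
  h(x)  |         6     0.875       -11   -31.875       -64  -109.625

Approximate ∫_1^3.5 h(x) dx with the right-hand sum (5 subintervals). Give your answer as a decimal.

-107.8125

Δx = 0.5.
Sum = 0.5·[0.875 + (-11) + (-31.875) + (-64) + (-109.625)] = -107.8125.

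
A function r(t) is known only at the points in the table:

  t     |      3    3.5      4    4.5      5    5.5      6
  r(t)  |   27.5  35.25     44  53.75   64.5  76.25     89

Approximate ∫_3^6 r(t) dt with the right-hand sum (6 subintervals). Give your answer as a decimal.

Δt = 0.5.
Sum = 0.5·[35.25 + 44 + 53.75 + 64.5 + 76.25 + 89] = 181.375.

181.375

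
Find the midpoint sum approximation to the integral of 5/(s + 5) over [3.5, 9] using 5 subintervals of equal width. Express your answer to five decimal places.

Δs = (9 − 3.5)/5 = 1.1.
Midpoints: 4.05, 5.15, 6.25, 7.35, 8.45.
f(4.05) = 100/181, f(5.15) = 100/203, f(6.25) = 4/9, f(7.35) = 100/247, f(8.45) = 100/269.
Sum = Δs · [f(4.05) + f(5.15) + f(6.25) + f(7.35) + f(8.45)].
Sum ≈ 2.49276.

2.49276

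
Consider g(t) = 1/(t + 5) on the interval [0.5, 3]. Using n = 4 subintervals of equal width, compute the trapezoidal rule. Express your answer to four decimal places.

Δt = (3 − 0.5)/4 = 0.625.
g(0.5) = 2/11, g(1.125) = 8/49, g(1.75) = 4/27, g(2.375) = 8/59, g(3) = 0.125.
T_4 = (Δt/2)·[g(t_0) + 2g(t_1) + 2g(t_2) + 2g(t_3) + g(t_4)].
Sum ≈ 0.3753.

0.3753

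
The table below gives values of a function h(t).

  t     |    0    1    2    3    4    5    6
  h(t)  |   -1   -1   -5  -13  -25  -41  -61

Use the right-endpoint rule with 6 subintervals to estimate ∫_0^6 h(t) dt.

-146

Δt = 1.
Sum = 1·[(-1) + (-5) + (-13) + (-25) + (-41) + (-61)] = -146.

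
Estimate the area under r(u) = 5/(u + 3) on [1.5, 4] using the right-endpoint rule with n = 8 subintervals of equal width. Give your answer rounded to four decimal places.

2.1483

Δu = (4 − 1.5)/8 = 0.3125.
Right endpoints: 1.8125, 2.125, 2.4375, 2.75, 3.0625, 3.375, 3.6875, 4.
r(1.8125) = 80/77, r(2.125) = 40/41, r(2.4375) = 80/87, r(2.75) = 20/23, r(3.0625) = 80/97, r(3.375) = 40/51, r(3.6875) = 80/107, r(4) = 5/7.
Sum = Δu · [r(1.8125) + r(2.125) + r(2.4375) + ...].
Sum ≈ 2.1483.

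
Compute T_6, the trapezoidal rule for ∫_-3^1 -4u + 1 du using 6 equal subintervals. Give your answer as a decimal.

Δu = (1 − (-3))/6 = 2/3.
f(-3) = 13, f(-7/3) = 31/3, f(-5/3) = 23/3, f(-1) = 5, f(-1/3) = 7/3, f(1/3) = -1/3, f(1) = -3.
T_6 = (Δu/2)·[f(u_0) + 2f(u_1) + ... + 2f(u_{5}) + f(u_6)].
Sum = 20.

20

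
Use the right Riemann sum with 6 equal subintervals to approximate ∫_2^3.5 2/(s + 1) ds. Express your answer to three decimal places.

0.784

Δs = (3.5 − 2)/6 = 0.25.
Right endpoints: 2.25, 2.5, 2.75, 3, 3.25, 3.5.
f(2.25) = 8/13, f(2.5) = 4/7, f(2.75) = 8/15, f(3) = 0.5, f(3.25) = 8/17, f(3.5) = 4/9.
Sum = Δs · [f(2.25) + f(2.5) + f(2.75) + ...].
Sum ≈ 0.784.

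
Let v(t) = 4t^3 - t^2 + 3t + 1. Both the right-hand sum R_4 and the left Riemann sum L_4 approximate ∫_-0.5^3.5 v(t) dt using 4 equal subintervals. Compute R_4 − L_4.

R_4 = 255.
L_4 = 83.
R_4 − L_4 = 172.

172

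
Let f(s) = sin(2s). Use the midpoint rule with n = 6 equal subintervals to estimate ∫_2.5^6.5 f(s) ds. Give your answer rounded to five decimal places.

-0.33625

Δs = (6.5 − 2.5)/6 = 2/3.
Midpoints: 17/6, 3.5, 25/6, 29/6, 5.5, 37/6.
f(17/6) ≈ -0.57820, f(3.5) ≈ 0.65699, f(25/6) ≈ 0.88729, f(29/6) ≈ -0.23954, f(5.5) ≈ -0.99999, f(37/6) ≈ -0.23093.
Sum = Δs · [f(17/6) + f(3.5) + f(25/6) + ...].
Sum ≈ -0.33625.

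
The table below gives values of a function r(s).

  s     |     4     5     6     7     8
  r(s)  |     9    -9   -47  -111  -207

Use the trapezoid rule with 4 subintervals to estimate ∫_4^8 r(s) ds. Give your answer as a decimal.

Δs = 1.
T_4 = (1/2)·[9 + 2·(-9) + 2·(-47) + 2·(-111) + (-207)] = -266.

-266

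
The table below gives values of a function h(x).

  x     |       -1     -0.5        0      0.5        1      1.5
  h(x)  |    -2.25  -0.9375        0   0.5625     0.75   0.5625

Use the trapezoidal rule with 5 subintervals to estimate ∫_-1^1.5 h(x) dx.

Δx = 0.5.
T_5 = (0.5/2)·[(-2.25) + 2·(-0.9375) + 2·0 + 2·0.5625 + 2·0.75 + 0.5625] = -0.234375.

-0.234375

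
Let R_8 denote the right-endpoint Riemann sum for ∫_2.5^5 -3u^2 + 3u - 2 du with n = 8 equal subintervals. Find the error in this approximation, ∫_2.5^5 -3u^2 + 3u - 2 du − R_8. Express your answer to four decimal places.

7.7393

Exact integral: ∫_2.5^5 f(u) du = -86.25.
R_8 ≈ -93.989258.
Error ≈ -86.25 − (-93.989258) ≈ 7.7393.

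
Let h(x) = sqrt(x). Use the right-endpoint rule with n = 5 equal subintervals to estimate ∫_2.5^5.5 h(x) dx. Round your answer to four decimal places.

6.1900

Δx = (5.5 − 2.5)/5 = 0.6.
Right endpoints: 3.1, 3.7, 4.3, 4.9, 5.5.
h(3.1) ≈ 1.7607, h(3.7) ≈ 1.9235, h(4.3) ≈ 2.0736, h(4.9) ≈ 2.2136, h(5.5) ≈ 2.3452.
Sum = Δx · [h(3.1) + h(3.7) + h(4.3) + h(4.9) + h(5.5)].
Sum ≈ 6.1900.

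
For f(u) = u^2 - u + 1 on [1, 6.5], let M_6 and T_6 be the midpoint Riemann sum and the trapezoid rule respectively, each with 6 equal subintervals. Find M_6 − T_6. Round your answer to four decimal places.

-1.1554

M_6 ≈ 75.698206.
T_6 ≈ 76.853588.
M_6 − T_6 ≈ -1.1554.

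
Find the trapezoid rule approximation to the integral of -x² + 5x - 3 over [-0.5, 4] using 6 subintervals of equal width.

4.078125

Δx = (4 − (-0.5))/6 = 0.75.
f(-0.5) = -5.75, f(0.25) = -1.8125, f(1) = 1, f(1.75) = 2.6875, f(2.5) = 3.25, f(3.25) = 2.6875, f(4) = 1.
T_6 = (Δx/2)·[f(x_0) + 2f(x_1) + ... + 2f(x_{5}) + f(x_6)].
Sum = 4.078125.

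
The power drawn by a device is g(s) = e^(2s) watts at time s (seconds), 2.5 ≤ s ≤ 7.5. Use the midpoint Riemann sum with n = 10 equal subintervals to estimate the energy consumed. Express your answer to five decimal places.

Δs = (7.5 − 2.5)/10 = 0.5.
Midpoints: 2.75, 3.25, 3.75, 4.25, 4.75, 5.25, 5.75, 6.25, 6.75, 7.25.
g(2.75) ≈ 244.69193, g(3.25) ≈ 665.14163, g(3.75) ≈ 1808.04241, g(4.25) ≈ 4914.76884, g(4.75) ≈ 13359.72683, g(5.25) ≈ 36315.50267, g(5.75) ≈ 98715.77101, g(6.25) ≈ 268337.28652, g(6.75) ≈ 729416.36985, g(7.25) ≈ 1982759.26354.
Sum = Δs · [g(2.75) + g(3.25) + g(3.75) + ...].
Sum ≈ 1568268.28262.

1568268.28262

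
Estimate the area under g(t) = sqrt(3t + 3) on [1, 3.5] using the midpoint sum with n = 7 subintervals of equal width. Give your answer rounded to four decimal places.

7.7578

Δt = (3.5 − 1)/7 = 5/14.
Midpoints: 33/28, 43/28, 53/28, 2.25, 73/28, 83/28, 93/28.
g(33/28) ≈ 2.5565, g(43/28) ≈ 2.7581, g(53/28) ≈ 2.9459, g(2.25) ≈ 3.1225, g(73/28) ≈ 3.2896, g(83/28) ≈ 3.4486, g(93/28) ≈ 3.6006.
Sum = Δt · [g(33/28) + g(43/28) + g(53/28) + ...].
Sum ≈ 7.7578.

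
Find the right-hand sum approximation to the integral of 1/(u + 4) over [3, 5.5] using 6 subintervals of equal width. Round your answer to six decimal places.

0.297684

Δu = (5.5 − 3)/6 = 5/12.
Right endpoints: 41/12, 23/6, 4.25, 14/3, 61/12, 5.5.
f(41/12) = 12/89, f(23/6) = 6/47, f(4.25) = 4/33, f(14/3) = 3/26, f(61/12) = 12/109, f(5.5) = 2/19.
Sum = Δu · [f(41/12) + f(23/6) + f(4.25) + ...].
Sum ≈ 0.297684.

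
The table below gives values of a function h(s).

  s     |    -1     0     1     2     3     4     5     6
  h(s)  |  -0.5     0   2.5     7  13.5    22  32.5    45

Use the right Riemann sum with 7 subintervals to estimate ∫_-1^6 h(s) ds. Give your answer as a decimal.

122.5

Δs = 1.
Sum = 1·[0 + 2.5 + 7 + 13.5 + 22 + 32.5 + 45] = 122.5.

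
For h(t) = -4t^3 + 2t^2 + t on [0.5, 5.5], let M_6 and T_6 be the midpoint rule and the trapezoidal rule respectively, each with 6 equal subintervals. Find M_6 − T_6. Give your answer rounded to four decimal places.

29.5139

M_6 ≈ -779.328704.
T_6 ≈ -808.842593.
M_6 − T_6 ≈ 29.5139.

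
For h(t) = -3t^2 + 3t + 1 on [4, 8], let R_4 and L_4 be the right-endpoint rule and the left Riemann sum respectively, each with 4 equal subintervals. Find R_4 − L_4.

R_4 = -440.
L_4 = -308.
R_4 − L_4 = -132.

-132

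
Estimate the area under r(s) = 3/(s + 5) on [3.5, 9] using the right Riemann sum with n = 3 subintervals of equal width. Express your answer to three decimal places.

1.377

Δs = (9 − 3.5)/3 = 11/6.
Right endpoints: 16/3, 43/6, 9.
r(16/3) = 9/31, r(43/6) = 18/73, r(9) = 3/14.
Sum = Δs · [r(16/3) + r(43/6) + r(9)].
Sum ≈ 1.377.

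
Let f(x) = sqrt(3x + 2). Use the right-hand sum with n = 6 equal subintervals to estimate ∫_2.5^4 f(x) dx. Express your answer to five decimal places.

Δx = (4 − 2.5)/6 = 0.25.
Right endpoints: 2.75, 3, 3.25, 3.5, 3.75, 4.
f(2.75) ≈ 3.20156, f(3) ≈ 3.31662, f(3.25) ≈ 3.42783, f(3.5) ≈ 3.53553, f(3.75) ≈ 3.64005, f(4) ≈ 3.74166.
Sum = Δx · [f(2.75) + f(3) + f(3.25) + ...].
Sum ≈ 5.21582.

5.21582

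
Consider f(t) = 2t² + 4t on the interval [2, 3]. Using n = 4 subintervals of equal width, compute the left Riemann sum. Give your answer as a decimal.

20.9375

Δt = (3 − 2)/4 = 0.25.
Left endpoints: 2, 2.25, 2.5, 2.75.
f(2) = 16, f(2.25) = 19.125, f(2.5) = 22.5, f(2.75) = 26.125.
Sum = Δt · [f(2) + f(2.25) + f(2.5) + f(2.75)].
Sum = 20.9375.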